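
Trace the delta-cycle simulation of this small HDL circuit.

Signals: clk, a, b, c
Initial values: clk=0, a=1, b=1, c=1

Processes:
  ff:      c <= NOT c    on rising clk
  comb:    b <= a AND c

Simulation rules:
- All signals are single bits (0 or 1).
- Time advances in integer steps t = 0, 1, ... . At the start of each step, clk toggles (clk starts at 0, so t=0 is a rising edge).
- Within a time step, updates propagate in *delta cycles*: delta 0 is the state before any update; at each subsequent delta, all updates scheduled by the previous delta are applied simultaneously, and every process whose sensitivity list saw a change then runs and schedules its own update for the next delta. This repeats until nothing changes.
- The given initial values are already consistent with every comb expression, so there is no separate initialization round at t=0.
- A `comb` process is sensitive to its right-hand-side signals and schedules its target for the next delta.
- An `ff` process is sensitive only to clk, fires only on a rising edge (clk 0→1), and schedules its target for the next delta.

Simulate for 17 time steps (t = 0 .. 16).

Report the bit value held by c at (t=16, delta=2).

t0.Δ0 b=1 a=1 c=1 clk=0
t0.Δ1 b=1 a=1 c=1 clk=1
t0.Δ2 b=1 a=1 c=0 clk=1
t0.Δ3 b=0 a=1 c=0 clk=1
t1.Δ0 b=0 a=1 c=0 clk=1
t1.Δ1 b=0 a=1 c=0 clk=0
t2.Δ0 b=0 a=1 c=0 clk=0
t2.Δ1 b=0 a=1 c=0 clk=1
t2.Δ2 b=0 a=1 c=1 clk=1
t2.Δ3 b=1 a=1 c=1 clk=1
t3.Δ0 b=1 a=1 c=1 clk=1
t3.Δ1 b=1 a=1 c=1 clk=0
t4.Δ0 b=1 a=1 c=1 clk=0
t4.Δ1 b=1 a=1 c=1 clk=1
t4.Δ2 b=1 a=1 c=0 clk=1
t4.Δ3 b=0 a=1 c=0 clk=1
t5.Δ0 b=0 a=1 c=0 clk=1
t5.Δ1 b=0 a=1 c=0 clk=0
t6.Δ0 b=0 a=1 c=0 clk=0
t6.Δ1 b=0 a=1 c=0 clk=1
t6.Δ2 b=0 a=1 c=1 clk=1
t6.Δ3 b=1 a=1 c=1 clk=1
t7.Δ0 b=1 a=1 c=1 clk=1
t7.Δ1 b=1 a=1 c=1 clk=0
t8.Δ0 b=1 a=1 c=1 clk=0
t8.Δ1 b=1 a=1 c=1 clk=1
t8.Δ2 b=1 a=1 c=0 clk=1
t8.Δ3 b=0 a=1 c=0 clk=1
t9.Δ0 b=0 a=1 c=0 clk=1
t9.Δ1 b=0 a=1 c=0 clk=0
t10.Δ0 b=0 a=1 c=0 clk=0
t10.Δ1 b=0 a=1 c=0 clk=1
t10.Δ2 b=0 a=1 c=1 clk=1
t10.Δ3 b=1 a=1 c=1 clk=1
t11.Δ0 b=1 a=1 c=1 clk=1
t11.Δ1 b=1 a=1 c=1 clk=0
t12.Δ0 b=1 a=1 c=1 clk=0
t12.Δ1 b=1 a=1 c=1 clk=1
t12.Δ2 b=1 a=1 c=0 clk=1
t12.Δ3 b=0 a=1 c=0 clk=1
t13.Δ0 b=0 a=1 c=0 clk=1
t13.Δ1 b=0 a=1 c=0 clk=0
t14.Δ0 b=0 a=1 c=0 clk=0
t14.Δ1 b=0 a=1 c=0 clk=1
t14.Δ2 b=0 a=1 c=1 clk=1
t14.Δ3 b=1 a=1 c=1 clk=1
t15.Δ0 b=1 a=1 c=1 clk=1
t15.Δ1 b=1 a=1 c=1 clk=0
t16.Δ0 b=1 a=1 c=1 clk=0
t16.Δ1 b=1 a=1 c=1 clk=1
t16.Δ2 b=1 a=1 c=0 clk=1
t16.Δ3 b=0 a=1 c=0 clk=1

0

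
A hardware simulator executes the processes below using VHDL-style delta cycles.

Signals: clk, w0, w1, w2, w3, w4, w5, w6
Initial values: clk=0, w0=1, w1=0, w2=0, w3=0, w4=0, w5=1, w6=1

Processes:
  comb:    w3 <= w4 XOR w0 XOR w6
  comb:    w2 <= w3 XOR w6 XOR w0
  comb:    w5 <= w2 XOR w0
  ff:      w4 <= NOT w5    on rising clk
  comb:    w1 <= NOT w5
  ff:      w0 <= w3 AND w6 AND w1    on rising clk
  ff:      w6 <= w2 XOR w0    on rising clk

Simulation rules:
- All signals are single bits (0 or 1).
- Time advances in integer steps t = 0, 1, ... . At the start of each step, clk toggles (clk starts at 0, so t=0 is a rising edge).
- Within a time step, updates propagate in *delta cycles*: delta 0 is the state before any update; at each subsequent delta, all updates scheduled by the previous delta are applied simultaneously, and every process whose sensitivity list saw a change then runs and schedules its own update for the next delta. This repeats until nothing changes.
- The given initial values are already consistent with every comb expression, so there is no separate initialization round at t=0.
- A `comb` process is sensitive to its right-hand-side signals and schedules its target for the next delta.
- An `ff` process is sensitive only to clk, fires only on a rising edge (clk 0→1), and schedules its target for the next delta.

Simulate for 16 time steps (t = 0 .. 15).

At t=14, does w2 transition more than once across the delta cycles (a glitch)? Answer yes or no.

[bits: w1,w4,clk,w0,w3,w6,w5,w2]
t=0: Δ0=00010110 Δ1=00110110 Δ2=00100110 Δ3=00101101 Δ4=10101110 Δ5=00101100 Δ6=10101100 | 6Δ
t=1: Δ0=10101100 Δ1=10001100 | 1Δ
t=2: Δ0=10001100 Δ1=10101100 Δ2=11111000 Δ3=11110010 Δ4=01110011 Δ5=01110001 Δ6=11110001 | 6Δ
t=3: Δ0=11110001 Δ1=11010001 | 1Δ
t=4: Δ0=11010001 Δ1=11110001 Δ2=11100001 Δ3=11101010 Δ4=01101001 Δ5=11101011 Δ6=01101011 | 6Δ
t=5: Δ0=01101011 Δ1=01001011 | 1Δ
t=6: Δ0=01001011 Δ1=01101011 Δ2=00101111 Δ3=00101110 Δ4=00101100 Δ5=10101100 | 5Δ
t=7: Δ0=10101100 Δ1=10001100 | 1Δ
t=8: Δ0=10001100 Δ1=10101100 Δ2=11111000 Δ3=11110010 Δ4=01110011 Δ5=01110001 Δ6=11110001 | 6Δ
t=9: Δ0=11110001 Δ1=11010001 | 1Δ
t=10: Δ0=11010001 Δ1=11110001 Δ2=11100001 Δ3=11101010 Δ4=01101001 Δ5=11101011 Δ6=01101011 | 6Δ
t=11: Δ0=01101011 Δ1=01001011 | 1Δ
t=12: Δ0=01001011 Δ1=01101011 Δ2=00101111 Δ3=00101110 Δ4=00101100 Δ5=10101100 | 5Δ
t=13: Δ0=10101100 Δ1=10001100 | 1Δ
t=14: Δ0=10001100 Δ1=10101100 Δ2=11111000 Δ3=11110010 Δ4=01110011 Δ5=01110001 Δ6=11110001 | 6Δ
t=15: Δ0=11110001 Δ1=11010001 | 1Δ

no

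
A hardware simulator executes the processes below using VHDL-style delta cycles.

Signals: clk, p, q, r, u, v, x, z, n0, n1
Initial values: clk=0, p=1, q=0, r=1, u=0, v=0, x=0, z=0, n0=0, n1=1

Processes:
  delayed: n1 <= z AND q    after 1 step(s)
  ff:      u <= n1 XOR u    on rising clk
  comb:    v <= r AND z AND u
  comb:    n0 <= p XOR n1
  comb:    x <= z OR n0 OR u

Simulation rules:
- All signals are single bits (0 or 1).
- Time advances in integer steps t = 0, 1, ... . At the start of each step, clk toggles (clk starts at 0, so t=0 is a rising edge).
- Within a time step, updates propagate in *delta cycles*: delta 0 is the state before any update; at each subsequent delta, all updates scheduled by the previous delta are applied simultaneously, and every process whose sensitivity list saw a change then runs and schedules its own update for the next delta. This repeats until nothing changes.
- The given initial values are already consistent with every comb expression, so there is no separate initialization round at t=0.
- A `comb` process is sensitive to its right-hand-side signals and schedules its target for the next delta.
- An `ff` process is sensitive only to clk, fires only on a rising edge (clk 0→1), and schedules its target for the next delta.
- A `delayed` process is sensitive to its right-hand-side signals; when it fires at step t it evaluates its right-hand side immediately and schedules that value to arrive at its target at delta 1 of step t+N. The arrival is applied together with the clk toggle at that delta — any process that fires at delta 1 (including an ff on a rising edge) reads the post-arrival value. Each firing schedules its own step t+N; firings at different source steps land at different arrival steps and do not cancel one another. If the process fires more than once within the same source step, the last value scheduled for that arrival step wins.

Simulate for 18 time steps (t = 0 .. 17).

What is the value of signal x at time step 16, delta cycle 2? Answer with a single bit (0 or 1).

[bits: n0,u,v,p,q,clk,r,n1,x,z]
t=0: Δ0=0001001100 Δ1=0001011100 Δ2=0101011100 Δ3=0101011110 | 3Δ
t=1: Δ0=0101011110 Δ1=0101001110 | 1Δ
t=2: Δ0=0101001110 Δ1=0101011110 Δ2=0001011110 Δ3=0001011100 | 3Δ
t=3: Δ0=0001011100 Δ1=0001001100 | 1Δ
t=4: Δ0=0001001100 Δ1=0001011100 Δ2=0101011100 Δ3=0101011110 | 3Δ
t=5: Δ0=0101011110 Δ1=0101001110 | 1Δ
t=6: Δ0=0101001110 Δ1=0101011110 Δ2=0001011110 Δ3=0001011100 | 3Δ
t=7: Δ0=0001011100 Δ1=0001001100 | 1Δ
t=8: Δ0=0001001100 Δ1=0001011100 Δ2=0101011100 Δ3=0101011110 | 3Δ
t=9: Δ0=0101011110 Δ1=0101001110 | 1Δ
t=10: Δ0=0101001110 Δ1=0101011110 Δ2=0001011110 Δ3=0001011100 | 3Δ
t=11: Δ0=0001011100 Δ1=0001001100 | 1Δ
t=12: Δ0=0001001100 Δ1=0001011100 Δ2=0101011100 Δ3=0101011110 | 3Δ
t=13: Δ0=0101011110 Δ1=0101001110 | 1Δ
t=14: Δ0=0101001110 Δ1=0101011110 Δ2=0001011110 Δ3=0001011100 | 3Δ
t=15: Δ0=0001011100 Δ1=0001001100 | 1Δ
t=16: Δ0=0001001100 Δ1=0001011100 Δ2=0101011100 Δ3=0101011110 | 3Δ
t=17: Δ0=0101011110 Δ1=0101001110 | 1Δ

0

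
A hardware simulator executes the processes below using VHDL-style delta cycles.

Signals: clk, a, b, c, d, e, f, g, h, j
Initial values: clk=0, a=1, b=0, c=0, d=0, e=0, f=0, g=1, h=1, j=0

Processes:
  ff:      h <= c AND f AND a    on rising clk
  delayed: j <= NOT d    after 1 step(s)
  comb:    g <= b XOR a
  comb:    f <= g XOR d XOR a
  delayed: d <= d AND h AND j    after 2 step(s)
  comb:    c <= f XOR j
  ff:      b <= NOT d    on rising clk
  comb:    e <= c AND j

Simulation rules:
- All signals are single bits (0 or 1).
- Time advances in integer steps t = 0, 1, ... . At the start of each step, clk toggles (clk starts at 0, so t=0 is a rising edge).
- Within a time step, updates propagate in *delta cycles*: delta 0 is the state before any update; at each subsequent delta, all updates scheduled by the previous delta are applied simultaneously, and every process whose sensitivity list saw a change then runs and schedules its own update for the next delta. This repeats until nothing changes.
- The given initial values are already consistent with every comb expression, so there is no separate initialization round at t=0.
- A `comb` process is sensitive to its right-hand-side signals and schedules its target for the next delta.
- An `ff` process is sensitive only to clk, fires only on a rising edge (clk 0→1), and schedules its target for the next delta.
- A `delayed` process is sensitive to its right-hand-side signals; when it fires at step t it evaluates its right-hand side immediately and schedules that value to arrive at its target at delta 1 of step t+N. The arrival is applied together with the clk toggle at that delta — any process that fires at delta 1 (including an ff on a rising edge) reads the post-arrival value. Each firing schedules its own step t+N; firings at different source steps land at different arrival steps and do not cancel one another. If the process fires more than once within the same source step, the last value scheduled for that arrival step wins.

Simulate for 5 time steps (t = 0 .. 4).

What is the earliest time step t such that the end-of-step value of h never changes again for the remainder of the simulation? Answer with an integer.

2

[bits: g,f,c,b,h,j,clk,a,e,d]
t=0: Δ0=1000100100 Δ1=1000101100 Δ2=1001001100 Δ3=0001001100 Δ4=0101001100 Δ5=0111001100 | 5Δ
t=1: Δ0=0111001100 Δ1=0111000100 | 1Δ
t=2: Δ0=0111000100 Δ1=0111001100 Δ2=0111101100 | 2Δ
t=3: Δ0=0111101100 Δ1=0111100100 | 1Δ
t=4: Δ0=0111100100 Δ1=0111101100 | 1Δ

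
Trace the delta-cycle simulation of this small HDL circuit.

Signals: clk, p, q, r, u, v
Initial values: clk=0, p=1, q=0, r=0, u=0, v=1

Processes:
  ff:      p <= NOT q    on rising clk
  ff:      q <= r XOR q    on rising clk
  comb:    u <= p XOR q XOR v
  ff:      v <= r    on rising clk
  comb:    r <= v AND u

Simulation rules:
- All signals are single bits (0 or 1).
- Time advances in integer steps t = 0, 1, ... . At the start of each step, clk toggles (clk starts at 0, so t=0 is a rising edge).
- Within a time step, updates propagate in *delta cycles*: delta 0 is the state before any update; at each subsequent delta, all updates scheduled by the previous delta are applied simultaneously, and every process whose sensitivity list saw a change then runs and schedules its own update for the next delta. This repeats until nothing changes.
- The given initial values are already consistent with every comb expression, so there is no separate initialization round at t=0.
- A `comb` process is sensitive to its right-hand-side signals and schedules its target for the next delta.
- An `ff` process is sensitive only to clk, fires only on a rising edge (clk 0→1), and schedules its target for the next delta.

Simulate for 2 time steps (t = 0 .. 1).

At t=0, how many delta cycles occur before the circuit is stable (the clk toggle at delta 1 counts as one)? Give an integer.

t=0 Δ0: u=0 p=1 v=1 clk=0 r=0 q=0
  Δ1: clk:0→1
  Δ2: v:1→0
  Δ3: u:0→1
  (3Δ to stable)
t=1 Δ0: u=1 p=1 v=0 clk=1 r=0 q=0
  Δ1: clk:1→0
  (1Δ to stable)

3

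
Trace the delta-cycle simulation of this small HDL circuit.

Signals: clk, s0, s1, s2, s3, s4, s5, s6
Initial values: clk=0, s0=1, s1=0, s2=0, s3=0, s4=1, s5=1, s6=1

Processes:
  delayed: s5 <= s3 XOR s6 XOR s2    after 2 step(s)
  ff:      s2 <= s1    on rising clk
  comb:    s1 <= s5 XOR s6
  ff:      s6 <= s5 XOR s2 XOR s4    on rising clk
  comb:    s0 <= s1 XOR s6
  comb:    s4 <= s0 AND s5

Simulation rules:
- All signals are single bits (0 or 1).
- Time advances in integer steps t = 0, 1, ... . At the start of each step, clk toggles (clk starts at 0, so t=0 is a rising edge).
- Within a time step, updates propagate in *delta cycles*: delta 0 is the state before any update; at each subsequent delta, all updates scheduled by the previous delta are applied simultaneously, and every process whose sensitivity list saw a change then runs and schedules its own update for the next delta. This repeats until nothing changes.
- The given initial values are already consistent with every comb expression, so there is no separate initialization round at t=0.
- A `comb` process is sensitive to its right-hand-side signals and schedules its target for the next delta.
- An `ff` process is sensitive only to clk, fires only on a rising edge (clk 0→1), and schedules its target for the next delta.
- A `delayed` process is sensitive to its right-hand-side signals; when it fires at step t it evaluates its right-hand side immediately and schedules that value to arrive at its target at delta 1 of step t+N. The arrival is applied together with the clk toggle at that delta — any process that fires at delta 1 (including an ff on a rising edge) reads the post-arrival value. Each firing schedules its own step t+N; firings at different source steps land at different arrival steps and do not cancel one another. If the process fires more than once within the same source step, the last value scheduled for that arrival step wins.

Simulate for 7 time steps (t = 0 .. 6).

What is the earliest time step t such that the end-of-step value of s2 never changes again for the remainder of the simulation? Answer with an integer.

2

t=0 Δ0: s1=0 s6=1 s2=0 s5=1 s3=0 s4=1 clk=0 s0=1
  Δ1: clk:0→1
  Δ2: s6:1→0
  Δ3: s1:0→1, s0:1→0
  Δ4: s4:1→0, s0:0→1
  Δ5: s4:0→1
  (5Δ to stable)
t=1 Δ0: s1=1 s6=0 s2=0 s5=1 s3=0 s4=1 clk=1 s0=1
  Δ1: clk:1→0
  (1Δ to stable)
t=2 Δ0: s1=1 s6=0 s2=0 s5=1 s3=0 s4=1 clk=0 s0=1
  Δ1: s5:1→0, clk:0→1
  Δ2: s1:1→0, s6:0→1, s2:0→1, s4:1→0
  Δ3: s1:0→1
  Δ4: s0:1→0
  (4Δ to stable)
t=3 Δ0: s1=1 s6=1 s2=1 s5=0 s3=0 s4=0 clk=1 s0=0
  Δ1: clk:1→0
  (1Δ to stable)
t=4 Δ0: s1=1 s6=1 s2=1 s5=0 s3=0 s4=0 clk=0 s0=0
  Δ1: clk:0→1
  (1Δ to stable)
t=5 Δ0: s1=1 s6=1 s2=1 s5=0 s3=0 s4=0 clk=1 s0=0
  Δ1: clk:1→0
  (1Δ to stable)
t=6 Δ0: s1=1 s6=1 s2=1 s5=0 s3=0 s4=0 clk=0 s0=0
  Δ1: clk:0→1
  (1Δ to stable)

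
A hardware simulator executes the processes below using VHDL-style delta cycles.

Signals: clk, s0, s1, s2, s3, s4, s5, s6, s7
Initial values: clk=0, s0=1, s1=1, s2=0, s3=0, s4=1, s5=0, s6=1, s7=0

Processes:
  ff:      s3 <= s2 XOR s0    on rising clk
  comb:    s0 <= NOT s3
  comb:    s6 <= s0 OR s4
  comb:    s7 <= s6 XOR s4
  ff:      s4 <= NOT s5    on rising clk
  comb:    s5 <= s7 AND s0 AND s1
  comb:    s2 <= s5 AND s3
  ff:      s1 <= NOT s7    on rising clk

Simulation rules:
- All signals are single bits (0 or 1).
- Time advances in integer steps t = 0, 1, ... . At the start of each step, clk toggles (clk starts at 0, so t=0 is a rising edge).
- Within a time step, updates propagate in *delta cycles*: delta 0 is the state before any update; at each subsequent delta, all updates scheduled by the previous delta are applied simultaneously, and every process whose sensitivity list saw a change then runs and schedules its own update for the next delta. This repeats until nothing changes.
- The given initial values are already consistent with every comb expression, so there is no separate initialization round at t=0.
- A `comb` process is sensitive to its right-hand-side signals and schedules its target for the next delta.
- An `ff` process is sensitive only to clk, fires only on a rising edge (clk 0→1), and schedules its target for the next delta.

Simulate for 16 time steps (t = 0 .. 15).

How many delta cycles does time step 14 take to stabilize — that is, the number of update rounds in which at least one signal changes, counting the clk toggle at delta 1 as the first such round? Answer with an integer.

3

t=0 Δ0: clk=0 s3=0 s6=1 s4=1 s1=1 s7=0 s0=1 s2=0 s5=0
  Δ1: clk:0→1
  Δ2: s3:0→1
  Δ3: s0:1→0
  (3Δ to stable)
t=1 Δ0: clk=1 s3=1 s6=1 s4=1 s1=1 s7=0 s0=0 s2=0 s5=0
  Δ1: clk:1→0
  (1Δ to stable)
t=2 Δ0: clk=0 s3=1 s6=1 s4=1 s1=1 s7=0 s0=0 s2=0 s5=0
  Δ1: clk:0→1
  Δ2: s3:1→0
  Δ3: s0:0→1
  (3Δ to stable)
t=3 Δ0: clk=1 s3=0 s6=1 s4=1 s1=1 s7=0 s0=1 s2=0 s5=0
  Δ1: clk:1→0
  (1Δ to stable)
t=4 Δ0: clk=0 s3=0 s6=1 s4=1 s1=1 s7=0 s0=1 s2=0 s5=0
  Δ1: clk:0→1
  Δ2: s3:0→1
  Δ3: s0:1→0
  (3Δ to stable)
t=5 Δ0: clk=1 s3=1 s6=1 s4=1 s1=1 s7=0 s0=0 s2=0 s5=0
  Δ1: clk:1→0
  (1Δ to stable)
t=6 Δ0: clk=0 s3=1 s6=1 s4=1 s1=1 s7=0 s0=0 s2=0 s5=0
  Δ1: clk:0→1
  Δ2: s3:1→0
  Δ3: s0:0→1
  (3Δ to stable)
t=7 Δ0: clk=1 s3=0 s6=1 s4=1 s1=1 s7=0 s0=1 s2=0 s5=0
  Δ1: clk:1→0
  (1Δ to stable)
t=8 Δ0: clk=0 s3=0 s6=1 s4=1 s1=1 s7=0 s0=1 s2=0 s5=0
  Δ1: clk:0→1
  Δ2: s3:0→1
  Δ3: s0:1→0
  (3Δ to stable)
t=9 Δ0: clk=1 s3=1 s6=1 s4=1 s1=1 s7=0 s0=0 s2=0 s5=0
  Δ1: clk:1→0
  (1Δ to stable)
t=10 Δ0: clk=0 s3=1 s6=1 s4=1 s1=1 s7=0 s0=0 s2=0 s5=0
  Δ1: clk:0→1
  Δ2: s3:1→0
  Δ3: s0:0→1
  (3Δ to stable)
t=11 Δ0: clk=1 s3=0 s6=1 s4=1 s1=1 s7=0 s0=1 s2=0 s5=0
  Δ1: clk:1→0
  (1Δ to stable)
t=12 Δ0: clk=0 s3=0 s6=1 s4=1 s1=1 s7=0 s0=1 s2=0 s5=0
  Δ1: clk:0→1
  Δ2: s3:0→1
  Δ3: s0:1→0
  (3Δ to stable)
t=13 Δ0: clk=1 s3=1 s6=1 s4=1 s1=1 s7=0 s0=0 s2=0 s5=0
  Δ1: clk:1→0
  (1Δ to stable)
t=14 Δ0: clk=0 s3=1 s6=1 s4=1 s1=1 s7=0 s0=0 s2=0 s5=0
  Δ1: clk:0→1
  Δ2: s3:1→0
  Δ3: s0:0→1
  (3Δ to stable)
t=15 Δ0: clk=1 s3=0 s6=1 s4=1 s1=1 s7=0 s0=1 s2=0 s5=0
  Δ1: clk:1→0
  (1Δ to stable)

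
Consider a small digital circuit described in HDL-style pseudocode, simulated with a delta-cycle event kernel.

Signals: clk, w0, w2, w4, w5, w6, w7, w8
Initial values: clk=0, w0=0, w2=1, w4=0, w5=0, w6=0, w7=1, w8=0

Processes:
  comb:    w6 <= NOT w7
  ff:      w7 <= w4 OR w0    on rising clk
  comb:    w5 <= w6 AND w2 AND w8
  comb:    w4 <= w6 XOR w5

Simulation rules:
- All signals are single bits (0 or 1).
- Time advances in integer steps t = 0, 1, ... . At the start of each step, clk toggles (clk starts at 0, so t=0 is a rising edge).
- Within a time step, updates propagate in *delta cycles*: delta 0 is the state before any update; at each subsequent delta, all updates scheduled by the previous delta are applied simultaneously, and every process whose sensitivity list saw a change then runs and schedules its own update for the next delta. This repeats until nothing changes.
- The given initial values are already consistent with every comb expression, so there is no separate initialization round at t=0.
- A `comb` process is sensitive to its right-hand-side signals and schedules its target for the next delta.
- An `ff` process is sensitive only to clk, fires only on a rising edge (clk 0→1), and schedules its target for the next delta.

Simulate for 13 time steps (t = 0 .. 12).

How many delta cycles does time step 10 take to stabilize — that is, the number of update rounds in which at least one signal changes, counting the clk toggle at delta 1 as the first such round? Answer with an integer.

4

t0.Δ0 w2=1 clk=0 w0=0 w4=0 w8=0 w6=0 w7=1 w5=0
t0.Δ1 w2=1 clk=1 w0=0 w4=0 w8=0 w6=0 w7=1 w5=0
t0.Δ2 w2=1 clk=1 w0=0 w4=0 w8=0 w6=0 w7=0 w5=0
t0.Δ3 w2=1 clk=1 w0=0 w4=0 w8=0 w6=1 w7=0 w5=0
t0.Δ4 w2=1 clk=1 w0=0 w4=1 w8=0 w6=1 w7=0 w5=0
t1.Δ0 w2=1 clk=1 w0=0 w4=1 w8=0 w6=1 w7=0 w5=0
t1.Δ1 w2=1 clk=0 w0=0 w4=1 w8=0 w6=1 w7=0 w5=0
t2.Δ0 w2=1 clk=0 w0=0 w4=1 w8=0 w6=1 w7=0 w5=0
t2.Δ1 w2=1 clk=1 w0=0 w4=1 w8=0 w6=1 w7=0 w5=0
t2.Δ2 w2=1 clk=1 w0=0 w4=1 w8=0 w6=1 w7=1 w5=0
t2.Δ3 w2=1 clk=1 w0=0 w4=1 w8=0 w6=0 w7=1 w5=0
t2.Δ4 w2=1 clk=1 w0=0 w4=0 w8=0 w6=0 w7=1 w5=0
t3.Δ0 w2=1 clk=1 w0=0 w4=0 w8=0 w6=0 w7=1 w5=0
t3.Δ1 w2=1 clk=0 w0=0 w4=0 w8=0 w6=0 w7=1 w5=0
t4.Δ0 w2=1 clk=0 w0=0 w4=0 w8=0 w6=0 w7=1 w5=0
t4.Δ1 w2=1 clk=1 w0=0 w4=0 w8=0 w6=0 w7=1 w5=0
t4.Δ2 w2=1 clk=1 w0=0 w4=0 w8=0 w6=0 w7=0 w5=0
t4.Δ3 w2=1 clk=1 w0=0 w4=0 w8=0 w6=1 w7=0 w5=0
t4.Δ4 w2=1 clk=1 w0=0 w4=1 w8=0 w6=1 w7=0 w5=0
t5.Δ0 w2=1 clk=1 w0=0 w4=1 w8=0 w6=1 w7=0 w5=0
t5.Δ1 w2=1 clk=0 w0=0 w4=1 w8=0 w6=1 w7=0 w5=0
t6.Δ0 w2=1 clk=0 w0=0 w4=1 w8=0 w6=1 w7=0 w5=0
t6.Δ1 w2=1 clk=1 w0=0 w4=1 w8=0 w6=1 w7=0 w5=0
t6.Δ2 w2=1 clk=1 w0=0 w4=1 w8=0 w6=1 w7=1 w5=0
t6.Δ3 w2=1 clk=1 w0=0 w4=1 w8=0 w6=0 w7=1 w5=0
t6.Δ4 w2=1 clk=1 w0=0 w4=0 w8=0 w6=0 w7=1 w5=0
t7.Δ0 w2=1 clk=1 w0=0 w4=0 w8=0 w6=0 w7=1 w5=0
t7.Δ1 w2=1 clk=0 w0=0 w4=0 w8=0 w6=0 w7=1 w5=0
t8.Δ0 w2=1 clk=0 w0=0 w4=0 w8=0 w6=0 w7=1 w5=0
t8.Δ1 w2=1 clk=1 w0=0 w4=0 w8=0 w6=0 w7=1 w5=0
t8.Δ2 w2=1 clk=1 w0=0 w4=0 w8=0 w6=0 w7=0 w5=0
t8.Δ3 w2=1 clk=1 w0=0 w4=0 w8=0 w6=1 w7=0 w5=0
t8.Δ4 w2=1 clk=1 w0=0 w4=1 w8=0 w6=1 w7=0 w5=0
t9.Δ0 w2=1 clk=1 w0=0 w4=1 w8=0 w6=1 w7=0 w5=0
t9.Δ1 w2=1 clk=0 w0=0 w4=1 w8=0 w6=1 w7=0 w5=0
t10.Δ0 w2=1 clk=0 w0=0 w4=1 w8=0 w6=1 w7=0 w5=0
t10.Δ1 w2=1 clk=1 w0=0 w4=1 w8=0 w6=1 w7=0 w5=0
t10.Δ2 w2=1 clk=1 w0=0 w4=1 w8=0 w6=1 w7=1 w5=0
t10.Δ3 w2=1 clk=1 w0=0 w4=1 w8=0 w6=0 w7=1 w5=0
t10.Δ4 w2=1 clk=1 w0=0 w4=0 w8=0 w6=0 w7=1 w5=0
t11.Δ0 w2=1 clk=1 w0=0 w4=0 w8=0 w6=0 w7=1 w5=0
t11.Δ1 w2=1 clk=0 w0=0 w4=0 w8=0 w6=0 w7=1 w5=0
t12.Δ0 w2=1 clk=0 w0=0 w4=0 w8=0 w6=0 w7=1 w5=0
t12.Δ1 w2=1 clk=1 w0=0 w4=0 w8=0 w6=0 w7=1 w5=0
t12.Δ2 w2=1 clk=1 w0=0 w4=0 w8=0 w6=0 w7=0 w5=0
t12.Δ3 w2=1 clk=1 w0=0 w4=0 w8=0 w6=1 w7=0 w5=0
t12.Δ4 w2=1 clk=1 w0=0 w4=1 w8=0 w6=1 w7=0 w5=0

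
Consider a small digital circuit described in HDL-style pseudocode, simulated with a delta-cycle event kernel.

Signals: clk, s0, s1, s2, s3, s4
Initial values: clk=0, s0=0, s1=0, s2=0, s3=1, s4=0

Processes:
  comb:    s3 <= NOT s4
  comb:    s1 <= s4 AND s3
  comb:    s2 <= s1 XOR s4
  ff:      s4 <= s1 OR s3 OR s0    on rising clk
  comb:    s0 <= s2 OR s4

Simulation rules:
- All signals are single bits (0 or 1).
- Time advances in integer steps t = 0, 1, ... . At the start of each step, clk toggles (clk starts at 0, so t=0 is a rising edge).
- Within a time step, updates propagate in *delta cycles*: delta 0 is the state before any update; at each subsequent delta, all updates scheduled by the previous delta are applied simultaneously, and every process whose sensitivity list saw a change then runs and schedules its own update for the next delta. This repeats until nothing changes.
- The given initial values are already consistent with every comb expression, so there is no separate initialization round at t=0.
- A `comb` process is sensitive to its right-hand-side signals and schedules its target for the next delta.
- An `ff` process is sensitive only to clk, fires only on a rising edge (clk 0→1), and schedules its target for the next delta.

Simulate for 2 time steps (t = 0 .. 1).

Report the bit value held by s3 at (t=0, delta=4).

t0.Δ0 s0=0 clk=0 s2=0 s4=0 s1=0 s3=1
t0.Δ1 s0=0 clk=1 s2=0 s4=0 s1=0 s3=1
t0.Δ2 s0=0 clk=1 s2=0 s4=1 s1=0 s3=1
t0.Δ3 s0=1 clk=1 s2=1 s4=1 s1=1 s3=0
t0.Δ4 s0=1 clk=1 s2=0 s4=1 s1=0 s3=0
t0.Δ5 s0=1 clk=1 s2=1 s4=1 s1=0 s3=0
t1.Δ0 s0=1 clk=1 s2=1 s4=1 s1=0 s3=0
t1.Δ1 s0=1 clk=0 s2=1 s4=1 s1=0 s3=0

0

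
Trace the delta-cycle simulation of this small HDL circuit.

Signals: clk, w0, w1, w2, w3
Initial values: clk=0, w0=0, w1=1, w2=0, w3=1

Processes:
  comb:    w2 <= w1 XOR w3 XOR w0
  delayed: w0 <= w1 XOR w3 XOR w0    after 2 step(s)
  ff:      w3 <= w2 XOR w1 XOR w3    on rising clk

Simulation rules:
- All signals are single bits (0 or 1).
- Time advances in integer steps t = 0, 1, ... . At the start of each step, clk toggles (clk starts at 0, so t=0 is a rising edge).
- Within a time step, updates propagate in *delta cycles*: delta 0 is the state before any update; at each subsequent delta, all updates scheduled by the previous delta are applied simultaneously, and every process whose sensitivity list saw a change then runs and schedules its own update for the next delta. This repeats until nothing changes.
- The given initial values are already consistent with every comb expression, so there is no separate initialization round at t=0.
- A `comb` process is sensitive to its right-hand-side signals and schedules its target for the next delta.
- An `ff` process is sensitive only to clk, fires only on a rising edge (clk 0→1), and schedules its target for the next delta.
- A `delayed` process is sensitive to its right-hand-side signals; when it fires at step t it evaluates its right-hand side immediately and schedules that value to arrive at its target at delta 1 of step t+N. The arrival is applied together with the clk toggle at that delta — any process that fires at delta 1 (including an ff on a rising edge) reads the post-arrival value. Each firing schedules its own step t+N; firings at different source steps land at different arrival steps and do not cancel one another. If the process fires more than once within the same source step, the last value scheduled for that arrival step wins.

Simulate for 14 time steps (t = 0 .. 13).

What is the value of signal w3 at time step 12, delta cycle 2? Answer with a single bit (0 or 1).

t0.Δ0 clk=0 w0=0 w2=0 w3=1 w1=1
t0.Δ1 clk=1 w0=0 w2=0 w3=1 w1=1
t0.Δ2 clk=1 w0=0 w2=0 w3=0 w1=1
t0.Δ3 clk=1 w0=0 w2=1 w3=0 w1=1
t1.Δ0 clk=1 w0=0 w2=1 w3=0 w1=1
t1.Δ1 clk=0 w0=0 w2=1 w3=0 w1=1
t2.Δ0 clk=0 w0=0 w2=1 w3=0 w1=1
t2.Δ1 clk=1 w0=1 w2=1 w3=0 w1=1
t2.Δ2 clk=1 w0=1 w2=0 w3=0 w1=1
t3.Δ0 clk=1 w0=1 w2=0 w3=0 w1=1
t3.Δ1 clk=0 w0=1 w2=0 w3=0 w1=1
t4.Δ0 clk=0 w0=1 w2=0 w3=0 w1=1
t4.Δ1 clk=1 w0=0 w2=0 w3=0 w1=1
t4.Δ2 clk=1 w0=0 w2=1 w3=1 w1=1
t4.Δ3 clk=1 w0=0 w2=0 w3=1 w1=1
t5.Δ0 clk=1 w0=0 w2=0 w3=1 w1=1
t5.Δ1 clk=0 w0=0 w2=0 w3=1 w1=1
t6.Δ0 clk=0 w0=0 w2=0 w3=1 w1=1
t6.Δ1 clk=1 w0=0 w2=0 w3=1 w1=1
t6.Δ2 clk=1 w0=0 w2=0 w3=0 w1=1
t6.Δ3 clk=1 w0=0 w2=1 w3=0 w1=1
t7.Δ0 clk=1 w0=0 w2=1 w3=0 w1=1
t7.Δ1 clk=0 w0=0 w2=1 w3=0 w1=1
t8.Δ0 clk=0 w0=0 w2=1 w3=0 w1=1
t8.Δ1 clk=1 w0=1 w2=1 w3=0 w1=1
t8.Δ2 clk=1 w0=1 w2=0 w3=0 w1=1
t9.Δ0 clk=1 w0=1 w2=0 w3=0 w1=1
t9.Δ1 clk=0 w0=1 w2=0 w3=0 w1=1
t10.Δ0 clk=0 w0=1 w2=0 w3=0 w1=1
t10.Δ1 clk=1 w0=0 w2=0 w3=0 w1=1
t10.Δ2 clk=1 w0=0 w2=1 w3=1 w1=1
t10.Δ3 clk=1 w0=0 w2=0 w3=1 w1=1
t11.Δ0 clk=1 w0=0 w2=0 w3=1 w1=1
t11.Δ1 clk=0 w0=0 w2=0 w3=1 w1=1
t12.Δ0 clk=0 w0=0 w2=0 w3=1 w1=1
t12.Δ1 clk=1 w0=0 w2=0 w3=1 w1=1
t12.Δ2 clk=1 w0=0 w2=0 w3=0 w1=1
t12.Δ3 clk=1 w0=0 w2=1 w3=0 w1=1
t13.Δ0 clk=1 w0=0 w2=1 w3=0 w1=1
t13.Δ1 clk=0 w0=0 w2=1 w3=0 w1=1

0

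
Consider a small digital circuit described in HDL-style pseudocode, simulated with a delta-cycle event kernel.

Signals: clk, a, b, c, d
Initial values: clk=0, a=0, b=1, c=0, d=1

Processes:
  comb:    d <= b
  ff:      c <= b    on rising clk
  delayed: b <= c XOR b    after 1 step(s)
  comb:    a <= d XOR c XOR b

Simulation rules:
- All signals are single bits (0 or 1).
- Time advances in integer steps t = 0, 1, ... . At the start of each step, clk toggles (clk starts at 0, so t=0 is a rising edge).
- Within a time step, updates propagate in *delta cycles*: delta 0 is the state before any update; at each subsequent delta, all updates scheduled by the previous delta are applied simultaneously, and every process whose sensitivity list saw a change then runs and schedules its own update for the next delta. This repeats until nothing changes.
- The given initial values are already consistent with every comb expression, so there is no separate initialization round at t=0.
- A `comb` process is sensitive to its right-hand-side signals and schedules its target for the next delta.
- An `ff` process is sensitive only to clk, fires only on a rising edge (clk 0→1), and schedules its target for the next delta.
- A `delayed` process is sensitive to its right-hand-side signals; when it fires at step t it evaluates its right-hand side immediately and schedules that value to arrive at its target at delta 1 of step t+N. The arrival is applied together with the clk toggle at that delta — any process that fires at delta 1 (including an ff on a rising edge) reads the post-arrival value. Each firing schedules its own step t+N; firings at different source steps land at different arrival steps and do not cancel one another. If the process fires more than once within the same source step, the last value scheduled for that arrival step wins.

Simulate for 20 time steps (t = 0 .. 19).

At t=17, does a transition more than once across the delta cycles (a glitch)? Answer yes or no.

t0.Δ0 b=1 clk=0 a=0 c=0 d=1
t0.Δ1 b=1 clk=1 a=0 c=0 d=1
t0.Δ2 b=1 clk=1 a=0 c=1 d=1
t0.Δ3 b=1 clk=1 a=1 c=1 d=1
t1.Δ0 b=1 clk=1 a=1 c=1 d=1
t1.Δ1 b=0 clk=0 a=1 c=1 d=1
t1.Δ2 b=0 clk=0 a=0 c=1 d=0
t1.Δ3 b=0 clk=0 a=1 c=1 d=0
t2.Δ0 b=0 clk=0 a=1 c=1 d=0
t2.Δ1 b=1 clk=1 a=1 c=1 d=0
t2.Δ2 b=1 clk=1 a=0 c=1 d=1
t2.Δ3 b=1 clk=1 a=1 c=1 d=1
t3.Δ0 b=1 clk=1 a=1 c=1 d=1
t3.Δ1 b=0 clk=0 a=1 c=1 d=1
t3.Δ2 b=0 clk=0 a=0 c=1 d=0
t3.Δ3 b=0 clk=0 a=1 c=1 d=0
t4.Δ0 b=0 clk=0 a=1 c=1 d=0
t4.Δ1 b=1 clk=1 a=1 c=1 d=0
t4.Δ2 b=1 clk=1 a=0 c=1 d=1
t4.Δ3 b=1 clk=1 a=1 c=1 d=1
t5.Δ0 b=1 clk=1 a=1 c=1 d=1
t5.Δ1 b=0 clk=0 a=1 c=1 d=1
t5.Δ2 b=0 clk=0 a=0 c=1 d=0
t5.Δ3 b=0 clk=0 a=1 c=1 d=0
t6.Δ0 b=0 clk=0 a=1 c=1 d=0
t6.Δ1 b=1 clk=1 a=1 c=1 d=0
t6.Δ2 b=1 clk=1 a=0 c=1 d=1
t6.Δ3 b=1 clk=1 a=1 c=1 d=1
t7.Δ0 b=1 clk=1 a=1 c=1 d=1
t7.Δ1 b=0 clk=0 a=1 c=1 d=1
t7.Δ2 b=0 clk=0 a=0 c=1 d=0
t7.Δ3 b=0 clk=0 a=1 c=1 d=0
t8.Δ0 b=0 clk=0 a=1 c=1 d=0
t8.Δ1 b=1 clk=1 a=1 c=1 d=0
t8.Δ2 b=1 clk=1 a=0 c=1 d=1
t8.Δ3 b=1 clk=1 a=1 c=1 d=1
t9.Δ0 b=1 clk=1 a=1 c=1 d=1
t9.Δ1 b=0 clk=0 a=1 c=1 d=1
t9.Δ2 b=0 clk=0 a=0 c=1 d=0
t9.Δ3 b=0 clk=0 a=1 c=1 d=0
t10.Δ0 b=0 clk=0 a=1 c=1 d=0
t10.Δ1 b=1 clk=1 a=1 c=1 d=0
t10.Δ2 b=1 clk=1 a=0 c=1 d=1
t10.Δ3 b=1 clk=1 a=1 c=1 d=1
t11.Δ0 b=1 clk=1 a=1 c=1 d=1
t11.Δ1 b=0 clk=0 a=1 c=1 d=1
t11.Δ2 b=0 clk=0 a=0 c=1 d=0
t11.Δ3 b=0 clk=0 a=1 c=1 d=0
t12.Δ0 b=0 clk=0 a=1 c=1 d=0
t12.Δ1 b=1 clk=1 a=1 c=1 d=0
t12.Δ2 b=1 clk=1 a=0 c=1 d=1
t12.Δ3 b=1 clk=1 a=1 c=1 d=1
t13.Δ0 b=1 clk=1 a=1 c=1 d=1
t13.Δ1 b=0 clk=0 a=1 c=1 d=1
t13.Δ2 b=0 clk=0 a=0 c=1 d=0
t13.Δ3 b=0 clk=0 a=1 c=1 d=0
t14.Δ0 b=0 clk=0 a=1 c=1 d=0
t14.Δ1 b=1 clk=1 a=1 c=1 d=0
t14.Δ2 b=1 clk=1 a=0 c=1 d=1
t14.Δ3 b=1 clk=1 a=1 c=1 d=1
t15.Δ0 b=1 clk=1 a=1 c=1 d=1
t15.Δ1 b=0 clk=0 a=1 c=1 d=1
t15.Δ2 b=0 clk=0 a=0 c=1 d=0
t15.Δ3 b=0 clk=0 a=1 c=1 d=0
t16.Δ0 b=0 clk=0 a=1 c=1 d=0
t16.Δ1 b=1 clk=1 a=1 c=1 d=0
t16.Δ2 b=1 clk=1 a=0 c=1 d=1
t16.Δ3 b=1 clk=1 a=1 c=1 d=1
t17.Δ0 b=1 clk=1 a=1 c=1 d=1
t17.Δ1 b=0 clk=0 a=1 c=1 d=1
t17.Δ2 b=0 clk=0 a=0 c=1 d=0
t17.Δ3 b=0 clk=0 a=1 c=1 d=0
t18.Δ0 b=0 clk=0 a=1 c=1 d=0
t18.Δ1 b=1 clk=1 a=1 c=1 d=0
t18.Δ2 b=1 clk=1 a=0 c=1 d=1
t18.Δ3 b=1 clk=1 a=1 c=1 d=1
t19.Δ0 b=1 clk=1 a=1 c=1 d=1
t19.Δ1 b=0 clk=0 a=1 c=1 d=1
t19.Δ2 b=0 clk=0 a=0 c=1 d=0
t19.Δ3 b=0 clk=0 a=1 c=1 d=0

yes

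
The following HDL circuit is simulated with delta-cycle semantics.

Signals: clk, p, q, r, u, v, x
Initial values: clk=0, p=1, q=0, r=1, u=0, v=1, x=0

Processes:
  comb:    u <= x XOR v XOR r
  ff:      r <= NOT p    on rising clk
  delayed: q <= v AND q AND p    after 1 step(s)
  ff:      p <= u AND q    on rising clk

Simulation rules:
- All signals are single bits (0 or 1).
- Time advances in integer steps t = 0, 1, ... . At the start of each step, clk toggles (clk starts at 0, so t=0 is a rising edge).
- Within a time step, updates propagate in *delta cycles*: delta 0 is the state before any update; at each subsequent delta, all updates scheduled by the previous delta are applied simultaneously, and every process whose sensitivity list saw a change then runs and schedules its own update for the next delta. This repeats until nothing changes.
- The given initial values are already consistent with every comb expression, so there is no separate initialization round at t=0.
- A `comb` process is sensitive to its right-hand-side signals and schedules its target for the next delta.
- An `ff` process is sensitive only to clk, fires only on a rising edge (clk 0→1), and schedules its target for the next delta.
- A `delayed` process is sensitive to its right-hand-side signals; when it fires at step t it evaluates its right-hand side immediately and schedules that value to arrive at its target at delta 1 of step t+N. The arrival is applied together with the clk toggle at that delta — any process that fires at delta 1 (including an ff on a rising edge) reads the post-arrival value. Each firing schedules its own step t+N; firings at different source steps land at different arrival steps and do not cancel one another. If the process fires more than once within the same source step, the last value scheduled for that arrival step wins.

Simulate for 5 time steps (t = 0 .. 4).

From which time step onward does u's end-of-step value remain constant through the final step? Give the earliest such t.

2

[bits: clk,v,x,p,r,q,u]
t=0: Δ0=0101100 Δ1=1101100 Δ2=1100000 Δ3=1100001 | 3Δ
t=1: Δ0=1100001 Δ1=0100001 | 1Δ
t=2: Δ0=0100001 Δ1=1100001 Δ2=1100101 Δ3=1100100 | 3Δ
t=3: Δ0=1100100 Δ1=0100100 | 1Δ
t=4: Δ0=0100100 Δ1=1100100 | 1Δ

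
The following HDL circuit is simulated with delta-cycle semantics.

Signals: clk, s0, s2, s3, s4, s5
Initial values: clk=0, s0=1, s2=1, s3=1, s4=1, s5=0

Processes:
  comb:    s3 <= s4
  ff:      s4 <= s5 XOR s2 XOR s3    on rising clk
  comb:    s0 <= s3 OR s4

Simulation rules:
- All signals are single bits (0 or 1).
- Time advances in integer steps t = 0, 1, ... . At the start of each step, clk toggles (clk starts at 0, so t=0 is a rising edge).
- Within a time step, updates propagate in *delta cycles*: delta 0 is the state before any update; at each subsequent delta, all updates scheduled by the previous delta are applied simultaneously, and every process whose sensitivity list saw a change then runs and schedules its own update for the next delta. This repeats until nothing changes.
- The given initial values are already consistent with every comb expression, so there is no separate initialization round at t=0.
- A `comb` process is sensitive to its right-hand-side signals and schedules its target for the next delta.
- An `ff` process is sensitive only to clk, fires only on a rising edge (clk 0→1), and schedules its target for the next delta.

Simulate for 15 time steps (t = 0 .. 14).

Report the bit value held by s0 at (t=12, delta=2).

t0.Δ0 clk=0 s0=1 s4=1 s3=1 s2=1 s5=0
t0.Δ1 clk=1 s0=1 s4=1 s3=1 s2=1 s5=0
t0.Δ2 clk=1 s0=1 s4=0 s3=1 s2=1 s5=0
t0.Δ3 clk=1 s0=1 s4=0 s3=0 s2=1 s5=0
t0.Δ4 clk=1 s0=0 s4=0 s3=0 s2=1 s5=0
t1.Δ0 clk=1 s0=0 s4=0 s3=0 s2=1 s5=0
t1.Δ1 clk=0 s0=0 s4=0 s3=0 s2=1 s5=0
t2.Δ0 clk=0 s0=0 s4=0 s3=0 s2=1 s5=0
t2.Δ1 clk=1 s0=0 s4=0 s3=0 s2=1 s5=0
t2.Δ2 clk=1 s0=0 s4=1 s3=0 s2=1 s5=0
t2.Δ3 clk=1 s0=1 s4=1 s3=1 s2=1 s5=0
t3.Δ0 clk=1 s0=1 s4=1 s3=1 s2=1 s5=0
t3.Δ1 clk=0 s0=1 s4=1 s3=1 s2=1 s5=0
t4.Δ0 clk=0 s0=1 s4=1 s3=1 s2=1 s5=0
t4.Δ1 clk=1 s0=1 s4=1 s3=1 s2=1 s5=0
t4.Δ2 clk=1 s0=1 s4=0 s3=1 s2=1 s5=0
t4.Δ3 clk=1 s0=1 s4=0 s3=0 s2=1 s5=0
t4.Δ4 clk=1 s0=0 s4=0 s3=0 s2=1 s5=0
t5.Δ0 clk=1 s0=0 s4=0 s3=0 s2=1 s5=0
t5.Δ1 clk=0 s0=0 s4=0 s3=0 s2=1 s5=0
t6.Δ0 clk=0 s0=0 s4=0 s3=0 s2=1 s5=0
t6.Δ1 clk=1 s0=0 s4=0 s3=0 s2=1 s5=0
t6.Δ2 clk=1 s0=0 s4=1 s3=0 s2=1 s5=0
t6.Δ3 clk=1 s0=1 s4=1 s3=1 s2=1 s5=0
t7.Δ0 clk=1 s0=1 s4=1 s3=1 s2=1 s5=0
t7.Δ1 clk=0 s0=1 s4=1 s3=1 s2=1 s5=0
t8.Δ0 clk=0 s0=1 s4=1 s3=1 s2=1 s5=0
t8.Δ1 clk=1 s0=1 s4=1 s3=1 s2=1 s5=0
t8.Δ2 clk=1 s0=1 s4=0 s3=1 s2=1 s5=0
t8.Δ3 clk=1 s0=1 s4=0 s3=0 s2=1 s5=0
t8.Δ4 clk=1 s0=0 s4=0 s3=0 s2=1 s5=0
t9.Δ0 clk=1 s0=0 s4=0 s3=0 s2=1 s5=0
t9.Δ1 clk=0 s0=0 s4=0 s3=0 s2=1 s5=0
t10.Δ0 clk=0 s0=0 s4=0 s3=0 s2=1 s5=0
t10.Δ1 clk=1 s0=0 s4=0 s3=0 s2=1 s5=0
t10.Δ2 clk=1 s0=0 s4=1 s3=0 s2=1 s5=0
t10.Δ3 clk=1 s0=1 s4=1 s3=1 s2=1 s5=0
t11.Δ0 clk=1 s0=1 s4=1 s3=1 s2=1 s5=0
t11.Δ1 clk=0 s0=1 s4=1 s3=1 s2=1 s5=0
t12.Δ0 clk=0 s0=1 s4=1 s3=1 s2=1 s5=0
t12.Δ1 clk=1 s0=1 s4=1 s3=1 s2=1 s5=0
t12.Δ2 clk=1 s0=1 s4=0 s3=1 s2=1 s5=0
t12.Δ3 clk=1 s0=1 s4=0 s3=0 s2=1 s5=0
t12.Δ4 clk=1 s0=0 s4=0 s3=0 s2=1 s5=0
t13.Δ0 clk=1 s0=0 s4=0 s3=0 s2=1 s5=0
t13.Δ1 clk=0 s0=0 s4=0 s3=0 s2=1 s5=0
t14.Δ0 clk=0 s0=0 s4=0 s3=0 s2=1 s5=0
t14.Δ1 clk=1 s0=0 s4=0 s3=0 s2=1 s5=0
t14.Δ2 clk=1 s0=0 s4=1 s3=0 s2=1 s5=0
t14.Δ3 clk=1 s0=1 s4=1 s3=1 s2=1 s5=0

1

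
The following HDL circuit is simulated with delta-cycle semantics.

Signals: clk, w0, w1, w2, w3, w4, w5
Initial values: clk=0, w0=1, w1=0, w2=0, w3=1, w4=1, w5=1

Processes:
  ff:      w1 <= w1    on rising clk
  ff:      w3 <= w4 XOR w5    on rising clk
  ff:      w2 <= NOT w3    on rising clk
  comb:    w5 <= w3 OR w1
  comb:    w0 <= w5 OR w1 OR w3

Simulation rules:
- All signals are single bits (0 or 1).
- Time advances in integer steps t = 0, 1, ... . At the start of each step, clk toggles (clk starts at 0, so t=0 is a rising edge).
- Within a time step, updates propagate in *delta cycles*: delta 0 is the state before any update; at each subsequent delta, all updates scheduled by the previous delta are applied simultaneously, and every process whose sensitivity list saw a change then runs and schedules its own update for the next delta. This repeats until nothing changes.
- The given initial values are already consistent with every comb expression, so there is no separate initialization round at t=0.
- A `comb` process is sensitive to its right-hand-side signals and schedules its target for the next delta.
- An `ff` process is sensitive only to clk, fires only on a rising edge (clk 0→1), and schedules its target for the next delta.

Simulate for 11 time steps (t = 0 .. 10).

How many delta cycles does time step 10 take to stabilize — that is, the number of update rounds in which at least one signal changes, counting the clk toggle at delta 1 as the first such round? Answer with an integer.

t=0 Δ0: w5=1 w0=1 w2=0 clk=0 w1=0 w3=1 w4=1
  Δ1: clk:0→1
  Δ2: w3:1→0
  Δ3: w5:1→0
  Δ4: w0:1→0
  (4Δ to stable)
t=1 Δ0: w5=0 w0=0 w2=0 clk=1 w1=0 w3=0 w4=1
  Δ1: clk:1→0
  (1Δ to stable)
t=2 Δ0: w5=0 w0=0 w2=0 clk=0 w1=0 w3=0 w4=1
  Δ1: clk:0→1
  Δ2: w2:0→1, w3:0→1
  Δ3: w5:0→1, w0:0→1
  (3Δ to stable)
t=3 Δ0: w5=1 w0=1 w2=1 clk=1 w1=0 w3=1 w4=1
  Δ1: clk:1→0
  (1Δ to stable)
t=4 Δ0: w5=1 w0=1 w2=1 clk=0 w1=0 w3=1 w4=1
  Δ1: clk:0→1
  Δ2: w2:1→0, w3:1→0
  Δ3: w5:1→0
  Δ4: w0:1→0
  (4Δ to stable)
t=5 Δ0: w5=0 w0=0 w2=0 clk=1 w1=0 w3=0 w4=1
  Δ1: clk:1→0
  (1Δ to stable)
t=6 Δ0: w5=0 w0=0 w2=0 clk=0 w1=0 w3=0 w4=1
  Δ1: clk:0→1
  Δ2: w2:0→1, w3:0→1
  Δ3: w5:0→1, w0:0→1
  (3Δ to stable)
t=7 Δ0: w5=1 w0=1 w2=1 clk=1 w1=0 w3=1 w4=1
  Δ1: clk:1→0
  (1Δ to stable)
t=8 Δ0: w5=1 w0=1 w2=1 clk=0 w1=0 w3=1 w4=1
  Δ1: clk:0→1
  Δ2: w2:1→0, w3:1→0
  Δ3: w5:1→0
  Δ4: w0:1→0
  (4Δ to stable)
t=9 Δ0: w5=0 w0=0 w2=0 clk=1 w1=0 w3=0 w4=1
  Δ1: clk:1→0
  (1Δ to stable)
t=10 Δ0: w5=0 w0=0 w2=0 clk=0 w1=0 w3=0 w4=1
  Δ1: clk:0→1
  Δ2: w2:0→1, w3:0→1
  Δ3: w5:0→1, w0:0→1
  (3Δ to stable)

3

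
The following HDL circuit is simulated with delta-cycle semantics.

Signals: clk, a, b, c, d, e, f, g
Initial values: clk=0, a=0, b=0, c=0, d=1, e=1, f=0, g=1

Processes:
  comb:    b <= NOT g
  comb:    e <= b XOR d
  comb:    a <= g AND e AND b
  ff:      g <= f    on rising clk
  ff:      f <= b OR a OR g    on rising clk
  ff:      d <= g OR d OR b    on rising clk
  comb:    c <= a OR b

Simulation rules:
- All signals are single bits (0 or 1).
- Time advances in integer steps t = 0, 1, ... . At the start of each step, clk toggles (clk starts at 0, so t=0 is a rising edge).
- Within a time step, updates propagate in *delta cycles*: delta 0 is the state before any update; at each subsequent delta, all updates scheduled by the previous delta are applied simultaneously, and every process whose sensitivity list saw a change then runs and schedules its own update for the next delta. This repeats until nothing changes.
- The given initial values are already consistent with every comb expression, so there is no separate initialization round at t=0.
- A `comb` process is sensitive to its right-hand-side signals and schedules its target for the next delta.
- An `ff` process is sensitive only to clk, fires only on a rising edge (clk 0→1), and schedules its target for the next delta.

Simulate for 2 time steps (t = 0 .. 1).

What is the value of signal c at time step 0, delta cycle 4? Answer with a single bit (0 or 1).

[bits: clk,b,d,c,g,e,a,f]
t=0: Δ0=00101100 Δ1=10101100 Δ2=10100101 Δ3=11100101 Δ4=11110001 | 4Δ
t=1: Δ0=11110001 Δ1=01110001 | 1Δ

1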